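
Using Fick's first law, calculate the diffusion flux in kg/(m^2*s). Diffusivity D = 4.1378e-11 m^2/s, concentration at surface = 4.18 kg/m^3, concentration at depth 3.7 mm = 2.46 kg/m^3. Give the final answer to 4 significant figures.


J = -D * (dC/dx) = D * (C1 - C2) / dx
J = 4.1378e-11 * (4.18 - 2.46) / 3.7e-03
J = 1.924e-08 kg/(m^2*s)


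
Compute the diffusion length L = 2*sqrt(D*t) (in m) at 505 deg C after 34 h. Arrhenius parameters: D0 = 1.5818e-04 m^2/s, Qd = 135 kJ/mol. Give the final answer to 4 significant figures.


Step 1: D = D0 * exp(-Qd/(R*T))
T = 778.15 K
D = 1.5818e-04 * exp(-135e3 / (8.314 * 778.15)) = 1.37e-13 m^2/s
Step 2: L = 2*sqrt(D*t)
t = 34 h = 122400 s
L = 2*sqrt(1.37e-13 * 122400) = 2.59e-04 m


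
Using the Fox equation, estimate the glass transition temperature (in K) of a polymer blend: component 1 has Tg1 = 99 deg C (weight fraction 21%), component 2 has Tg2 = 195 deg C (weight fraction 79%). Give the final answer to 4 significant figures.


1/Tg = w1/Tg1 + w2/Tg2 (in Kelvin)
Tg1 = 372.15 K, Tg2 = 468.15 K
1/Tg = 0.21/372.15 + 0.79/468.15
Tg = 444.1 K


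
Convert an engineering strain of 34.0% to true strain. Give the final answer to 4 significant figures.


epsilon_true = ln(1 + epsilon_eng)
epsilon_true = ln(1 + 0.34)
epsilon_true = 0.2927


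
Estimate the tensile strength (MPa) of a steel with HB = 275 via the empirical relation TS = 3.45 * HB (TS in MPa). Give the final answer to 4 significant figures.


TS (MPa) = 3.45 * HB
TS = 3.45 * 275
TS = 948.8 MPa


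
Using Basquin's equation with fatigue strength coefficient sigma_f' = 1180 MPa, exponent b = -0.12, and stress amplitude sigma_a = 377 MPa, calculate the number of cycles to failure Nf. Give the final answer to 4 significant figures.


sigma_a = sigma_f' * (2*Nf)^b
2*Nf = (sigma_a / sigma_f')^(1/b)
2*Nf = (377 / 1180)^(1/-0.12)
2*Nf = 13474.3
Nf = 6737 cycles


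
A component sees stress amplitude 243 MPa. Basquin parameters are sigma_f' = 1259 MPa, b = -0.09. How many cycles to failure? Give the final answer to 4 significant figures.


sigma_a = sigma_f' * (2*Nf)^b
2*Nf = (sigma_a / sigma_f')^(1/b)
2*Nf = (243 / 1259)^(1/-0.09)
2*Nf = 8.6695e+07
Nf = 4.335e+07 cycles


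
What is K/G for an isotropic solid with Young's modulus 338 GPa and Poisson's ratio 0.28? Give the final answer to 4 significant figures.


G = E / (2*(1+nu))
G = 338 / (2*(1+0.28)) = 132.031 GPa
K = E / (3*(1-2*nu))
K = 338 / (3*(1-2*0.28)) = 256.061 GPa
K/G = 256.061 / 132.031 = 1.939


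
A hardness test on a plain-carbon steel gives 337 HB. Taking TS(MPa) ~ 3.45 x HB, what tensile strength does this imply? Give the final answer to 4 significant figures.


TS (MPa) = 3.45 * HB
TS = 3.45 * 337
TS = 1163 MPa


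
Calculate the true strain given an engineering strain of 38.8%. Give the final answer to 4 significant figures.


epsilon_true = ln(1 + epsilon_eng)
epsilon_true = ln(1 + 0.388)
epsilon_true = 0.3279


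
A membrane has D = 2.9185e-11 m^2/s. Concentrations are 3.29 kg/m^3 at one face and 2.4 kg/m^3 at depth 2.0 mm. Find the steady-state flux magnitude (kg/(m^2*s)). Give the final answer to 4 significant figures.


J = -D * (dC/dx) = D * (C1 - C2) / dx
J = 2.9185e-11 * (3.29 - 2.4) / 2e-03
J = 1.299e-08 kg/(m^2*s)


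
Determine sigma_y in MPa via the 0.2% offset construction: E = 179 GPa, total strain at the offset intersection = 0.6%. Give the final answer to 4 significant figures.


Offset strain = 0.002
Elastic strain at yield = total_strain - offset = 6e-03 - 0.002 = 4e-03
sigma_y = E * elastic_strain = 179000 * 4e-03
sigma_y = 716 MPa


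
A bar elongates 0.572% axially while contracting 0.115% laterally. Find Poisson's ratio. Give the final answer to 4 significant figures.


nu = -epsilon_lat / epsilon_axial
Lateral strain is contraction (negative), so using magnitudes:
nu = 0.115 / 0.572
nu = 0.201


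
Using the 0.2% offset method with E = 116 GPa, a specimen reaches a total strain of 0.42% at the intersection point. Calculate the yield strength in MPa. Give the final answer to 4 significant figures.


Offset strain = 0.002
Elastic strain at yield = total_strain - offset = 4.2e-03 - 0.002 = 2.2e-03
sigma_y = E * elastic_strain = 116000 * 2.2e-03
sigma_y = 255.2 MPa


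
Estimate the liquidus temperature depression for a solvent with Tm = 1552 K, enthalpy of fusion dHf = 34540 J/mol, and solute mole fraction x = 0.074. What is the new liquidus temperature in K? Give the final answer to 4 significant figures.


dT = R*Tm^2*x / dHf
dT = 8.314 * 1552^2 * 0.074 / 34540
dT = 42.9045 K
T_new = 1552 - 42.9045 = 1509 K


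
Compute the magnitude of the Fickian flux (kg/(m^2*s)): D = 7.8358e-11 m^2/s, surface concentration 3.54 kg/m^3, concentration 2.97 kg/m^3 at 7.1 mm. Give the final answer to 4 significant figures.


J = -D * (dC/dx) = D * (C1 - C2) / dx
J = 7.8358e-11 * (3.54 - 2.97) / 7.1e-03
J = 6.291e-09 kg/(m^2*s)


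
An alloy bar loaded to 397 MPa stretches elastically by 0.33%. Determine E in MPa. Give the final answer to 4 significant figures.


E = sigma / epsilon
epsilon = 0.33% = 3.3e-03
E = 397 / 3.3e-03
E = 120300 MPa


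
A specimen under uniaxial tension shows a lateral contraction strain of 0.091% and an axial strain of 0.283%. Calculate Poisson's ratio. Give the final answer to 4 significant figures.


nu = -epsilon_lat / epsilon_axial
Lateral strain is contraction (negative), so using magnitudes:
nu = 0.091 / 0.283
nu = 0.3216


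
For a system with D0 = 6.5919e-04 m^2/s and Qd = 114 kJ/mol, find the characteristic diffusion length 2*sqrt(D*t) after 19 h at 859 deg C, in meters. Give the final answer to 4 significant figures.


Step 1: D = D0 * exp(-Qd/(R*T))
T = 1132.15 K
D = 6.5919e-04 * exp(-114e3 / (8.314 * 1132.15)) = 3.62359e-09 m^2/s
Step 2: L = 2*sqrt(D*t)
t = 19 h = 68400 s
L = 2*sqrt(3.62359e-09 * 68400) = 0.03149 m


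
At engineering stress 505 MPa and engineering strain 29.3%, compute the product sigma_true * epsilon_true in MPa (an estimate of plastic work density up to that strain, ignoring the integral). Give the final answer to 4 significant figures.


sigma_true = sigma_eng * (1 + epsilon_eng)
sigma_true = 505 * (1 + 0.293) = 652.965 MPa
epsilon_true = ln(1 + epsilon_eng)
epsilon_true = ln(1 + 0.293) = 0.256965
sigma_true * epsilon_true = 652.965 * 0.256965 = 167.8 MPa


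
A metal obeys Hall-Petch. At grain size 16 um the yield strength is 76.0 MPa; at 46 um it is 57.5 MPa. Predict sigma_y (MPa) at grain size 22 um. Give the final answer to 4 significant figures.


sigma_y = sigma0 + k / sqrt(d)
1/sqrt(d1) = 1/sqrt(1.6e-05) = 250;  1/sqrt(d2) = 147.442
k = (sigma1 - sigma2) / (1/sqrt(d1) - 1/sqrt(d2)) = (76.0 - 57.5) / (250 - 147.442) = 0.180386 MPa*m^0.5
sigma0 = sigma1 - k/sqrt(d1) = 76.0 - 0.180386*250 = 30.9036 MPa
sigma_y(d3) = 30.9036 + 0.180386 / sqrt(2.2e-05) = 69.36 MPa


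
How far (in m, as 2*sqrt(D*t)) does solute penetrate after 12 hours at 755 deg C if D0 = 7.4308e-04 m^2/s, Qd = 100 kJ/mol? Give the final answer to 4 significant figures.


Step 1: D = D0 * exp(-Qd/(R*T))
T = 1028.15 K
D = 7.4308e-04 * exp(-100e3 / (8.314 * 1028.15)) = 6.17167e-09 m^2/s
Step 2: L = 2*sqrt(D*t)
t = 12 h = 43200 s
L = 2*sqrt(6.17167e-09 * 43200) = 0.03266 m


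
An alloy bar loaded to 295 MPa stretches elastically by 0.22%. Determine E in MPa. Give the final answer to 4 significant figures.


E = sigma / epsilon
epsilon = 0.22% = 2.2e-03
E = 295 / 2.2e-03
E = 134100 MPa


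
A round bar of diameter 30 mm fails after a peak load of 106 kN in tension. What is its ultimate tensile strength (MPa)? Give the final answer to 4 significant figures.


A0 = pi*(d/2)^2 = pi*(30/2)^2 = 706.858 mm^2
UTS = F_max / A0 = 106*1000 / 706.858
UTS = 150 MPa


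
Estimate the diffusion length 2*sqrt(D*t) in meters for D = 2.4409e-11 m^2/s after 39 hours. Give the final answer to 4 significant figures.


t = 39 hr = 140400 s
Diffusion length = 2*sqrt(D*t)
= 2*sqrt(2.4409e-11 * 140400)
= 3.702e-03 m


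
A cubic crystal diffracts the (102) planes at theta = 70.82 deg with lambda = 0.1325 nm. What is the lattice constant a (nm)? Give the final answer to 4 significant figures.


d = lambda / (2*sin(theta))
d = 0.1325 / (2*sin(70.82 deg))
d = 0.0701436 nm
a = d * sqrt(h^2+k^2+l^2) = 0.0701436 * sqrt(5)
a = 0.1568 nm


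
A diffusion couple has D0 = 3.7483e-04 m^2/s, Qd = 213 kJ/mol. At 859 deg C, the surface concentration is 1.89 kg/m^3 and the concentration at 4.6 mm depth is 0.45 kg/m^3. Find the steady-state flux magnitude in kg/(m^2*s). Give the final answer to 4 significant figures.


Step 1: D = D0 * exp(-Qd/(R*T))
T = 859 + 273.15 = 1132.15 K
D = 3.7483e-04 * exp(-213e3 / (8.314 * 1132.15)) = 5.57415e-14 m^2/s
Step 2: J = D * (C1 - C2) / dx
J = 5.57415e-14 * (1.89 - 0.45) / 4.6e-03
J = 1.745e-11 kg/(m^2*s)


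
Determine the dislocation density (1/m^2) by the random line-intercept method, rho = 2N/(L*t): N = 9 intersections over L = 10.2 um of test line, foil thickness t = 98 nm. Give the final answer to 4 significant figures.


rho = 2N / (L * t)
L = 10.2 um = 1.02e-05 m, t = 98 nm = 9.8e-08 m
rho = 2 * 9 / (1.02e-05 * 9.8e-08)
rho = 1.801e+13 1/m^2


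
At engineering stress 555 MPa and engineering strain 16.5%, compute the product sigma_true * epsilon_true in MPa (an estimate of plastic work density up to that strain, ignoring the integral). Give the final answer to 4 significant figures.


sigma_true = sigma_eng * (1 + epsilon_eng)
sigma_true = 555 * (1 + 0.165) = 646.575 MPa
epsilon_true = ln(1 + epsilon_eng)
epsilon_true = ln(1 + 0.165) = 0.152721
sigma_true * epsilon_true = 646.575 * 0.152721 = 98.75 MPa


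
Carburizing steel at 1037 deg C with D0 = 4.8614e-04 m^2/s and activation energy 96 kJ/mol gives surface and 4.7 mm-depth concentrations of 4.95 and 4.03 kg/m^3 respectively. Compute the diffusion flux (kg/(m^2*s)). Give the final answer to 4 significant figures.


Step 1: D = D0 * exp(-Qd/(R*T))
T = 1037 + 273.15 = 1310.15 K
D = 4.8614e-04 * exp(-96e3 / (8.314 * 1310.15)) = 7.23068e-08 m^2/s
Step 2: J = D * (C1 - C2) / dx
J = 7.23068e-08 * (4.95 - 4.03) / 4.7e-03
J = 1.415e-05 kg/(m^2*s)


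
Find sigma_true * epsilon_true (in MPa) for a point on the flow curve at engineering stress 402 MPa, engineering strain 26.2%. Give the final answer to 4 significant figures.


sigma_true = sigma_eng * (1 + epsilon_eng)
sigma_true = 402 * (1 + 0.262) = 507.324 MPa
epsilon_true = ln(1 + epsilon_eng)
epsilon_true = ln(1 + 0.262) = 0.232698
sigma_true * epsilon_true = 507.324 * 0.232698 = 118.1 MPa


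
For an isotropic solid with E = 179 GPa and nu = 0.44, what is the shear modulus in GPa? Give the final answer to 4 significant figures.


G = E / (2*(1+nu))
G = 179 / (2*(1+0.44))
G = 62.15 GPa


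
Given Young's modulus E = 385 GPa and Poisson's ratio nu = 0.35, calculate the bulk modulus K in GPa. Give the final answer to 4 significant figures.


K = E / (3*(1-2*nu))
K = 385 / (3*(1-2*0.35))
K = 427.8 GPa


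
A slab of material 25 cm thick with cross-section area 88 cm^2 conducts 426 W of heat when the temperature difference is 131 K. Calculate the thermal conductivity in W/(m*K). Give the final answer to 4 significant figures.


k = Q*L / (A*dT)
L = 0.25 m, A = 8.8e-03 m^2
k = 426 * 0.25 / (8.8e-03 * 131)
k = 92.38 W/(m*K)


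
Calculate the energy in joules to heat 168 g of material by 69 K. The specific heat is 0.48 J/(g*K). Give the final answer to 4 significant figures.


Q = m * cp * dT
Q = 168 * 0.48 * 69
Q = 5564 J


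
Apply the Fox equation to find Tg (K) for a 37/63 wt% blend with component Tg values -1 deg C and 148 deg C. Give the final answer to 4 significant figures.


1/Tg = w1/Tg1 + w2/Tg2 (in Kelvin)
Tg1 = 272.15 K, Tg2 = 421.15 K
1/Tg = 0.37/272.15 + 0.63/421.15
Tg = 350.2 K


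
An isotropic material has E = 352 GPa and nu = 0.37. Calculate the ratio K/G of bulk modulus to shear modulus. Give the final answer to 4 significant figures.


G = E / (2*(1+nu))
G = 352 / (2*(1+0.37)) = 128.467 GPa
K = E / (3*(1-2*nu))
K = 352 / (3*(1-2*0.37)) = 451.282 GPa
K/G = 451.282 / 128.467 = 3.513


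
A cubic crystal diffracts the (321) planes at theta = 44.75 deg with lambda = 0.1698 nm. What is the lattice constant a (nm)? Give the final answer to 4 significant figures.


d = lambda / (2*sin(theta))
d = 0.1698 / (2*sin(44.75 deg))
d = 0.120594 nm
a = d * sqrt(h^2+k^2+l^2) = 0.120594 * sqrt(14)
a = 0.4512 nm


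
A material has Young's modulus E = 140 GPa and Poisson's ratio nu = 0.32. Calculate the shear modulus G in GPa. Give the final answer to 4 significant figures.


G = E / (2*(1+nu))
G = 140 / (2*(1+0.32))
G = 53.03 GPa


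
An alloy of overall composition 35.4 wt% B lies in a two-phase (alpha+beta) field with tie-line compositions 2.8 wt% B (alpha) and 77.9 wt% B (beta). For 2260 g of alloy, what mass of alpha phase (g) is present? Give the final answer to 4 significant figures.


f_alpha = (C_beta - C0) / (C_beta - C_alpha)
f_alpha = (77.9 - 35.4) / (77.9 - 2.8) = 0.565912
m_alpha = f_alpha * m_total = 0.565912 * 2260 = 1279 g


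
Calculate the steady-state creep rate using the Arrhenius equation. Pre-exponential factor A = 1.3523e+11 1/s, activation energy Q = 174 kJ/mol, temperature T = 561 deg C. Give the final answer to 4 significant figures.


rate = A * exp(-Q / (R*T))
T = 561 + 273.15 = 834.15 K
rate = 1.3523e+11 * exp(-174e3 / (8.314 * 834.15))
rate = 1.717 1/s


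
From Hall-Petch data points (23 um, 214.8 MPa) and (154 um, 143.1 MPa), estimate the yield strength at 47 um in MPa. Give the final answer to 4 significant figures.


sigma_y = sigma0 + k / sqrt(d)
1/sqrt(d1) = 1/sqrt(2.3e-05) = 208.514;  1/sqrt(d2) = 80.5823
k = (sigma1 - sigma2) / (1/sqrt(d1) - 1/sqrt(d2)) = (214.8 - 143.1) / (208.514 - 80.5823) = 0.560453 MPa*m^0.5
sigma0 = sigma1 - k/sqrt(d1) = 214.8 - 0.560453*208.514 = 97.9374 MPa
sigma_y(d3) = 97.9374 + 0.560453 / sqrt(4.7e-05) = 179.7 MPa


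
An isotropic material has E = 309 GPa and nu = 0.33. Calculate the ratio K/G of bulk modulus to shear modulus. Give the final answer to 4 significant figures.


G = E / (2*(1+nu))
G = 309 / (2*(1+0.33)) = 116.165 GPa
K = E / (3*(1-2*nu))
K = 309 / (3*(1-2*0.33)) = 302.941 GPa
K/G = 302.941 / 116.165 = 2.608


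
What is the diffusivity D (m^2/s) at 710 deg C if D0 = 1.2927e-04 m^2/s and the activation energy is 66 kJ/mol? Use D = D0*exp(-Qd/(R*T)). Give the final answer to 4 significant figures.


D = D0 * exp(-Qd / (R*T))
T = 983.15 K
D = 1.2927e-04 * exp(-66e3 / (8.314 * 983.15))
D = 4.025e-08 m^2/s


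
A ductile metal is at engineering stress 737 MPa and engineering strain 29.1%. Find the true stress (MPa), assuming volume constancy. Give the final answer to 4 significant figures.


sigma_true = sigma_eng * (1 + epsilon_eng)
sigma_true = 737 * (1 + 0.291)
sigma_true = 951.5 MPa


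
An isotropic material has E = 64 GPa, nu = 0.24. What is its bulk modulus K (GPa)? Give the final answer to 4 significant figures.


K = E / (3*(1-2*nu))
K = 64 / (3*(1-2*0.24))
K = 41.03 GPa


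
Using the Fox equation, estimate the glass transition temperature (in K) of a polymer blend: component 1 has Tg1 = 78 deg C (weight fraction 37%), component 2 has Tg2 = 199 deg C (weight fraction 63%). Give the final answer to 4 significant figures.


1/Tg = w1/Tg1 + w2/Tg2 (in Kelvin)
Tg1 = 351.15 K, Tg2 = 472.15 K
1/Tg = 0.37/351.15 + 0.63/472.15
Tg = 418.8 K


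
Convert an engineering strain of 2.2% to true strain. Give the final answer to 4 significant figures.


epsilon_true = ln(1 + epsilon_eng)
epsilon_true = ln(1 + 0.022)
epsilon_true = 0.02176


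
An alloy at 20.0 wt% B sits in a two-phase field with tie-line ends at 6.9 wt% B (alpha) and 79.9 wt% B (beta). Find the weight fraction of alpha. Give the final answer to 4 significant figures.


f_alpha = (C_beta - C0) / (C_beta - C_alpha)
f_alpha = (79.9 - 20.0) / (79.9 - 6.9)
f_alpha = 0.8205


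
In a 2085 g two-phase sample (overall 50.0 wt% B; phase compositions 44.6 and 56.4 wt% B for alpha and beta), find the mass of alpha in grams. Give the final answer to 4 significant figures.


f_alpha = (C_beta - C0) / (C_beta - C_alpha)
f_alpha = (56.4 - 50.0) / (56.4 - 44.6) = 0.542373
m_alpha = f_alpha * m_total = 0.542373 * 2085 = 1131 g


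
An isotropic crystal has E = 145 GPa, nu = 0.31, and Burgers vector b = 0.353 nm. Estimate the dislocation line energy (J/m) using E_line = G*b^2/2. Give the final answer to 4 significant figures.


Step 1: G = E / (2*(1+nu))
G = 145 / (2*(1+0.31)) = 55.3435 GPa = 5.53435e+10 Pa
Step 2: E_line = G*b^2/2
b = 0.353 nm = 3.53e-10 m
E_line = 0.5 * 5.53435e+10 * (3.53e-10)^2 = 3.448e-09 J/m


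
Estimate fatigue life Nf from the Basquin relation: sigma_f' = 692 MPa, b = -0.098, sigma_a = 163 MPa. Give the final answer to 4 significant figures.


sigma_a = sigma_f' * (2*Nf)^b
2*Nf = (sigma_a / sigma_f')^(1/b)
2*Nf = (163 / 692)^(1/-0.098)
2*Nf = 2.55465e+06
Nf = 1.277e+06 cycles


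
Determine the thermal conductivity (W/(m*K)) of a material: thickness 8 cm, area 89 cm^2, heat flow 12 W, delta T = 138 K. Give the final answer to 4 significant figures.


k = Q*L / (A*dT)
L = 0.08 m, A = 8.9e-03 m^2
k = 12 * 0.08 / (8.9e-03 * 138)
k = 0.7816 W/(m*K)


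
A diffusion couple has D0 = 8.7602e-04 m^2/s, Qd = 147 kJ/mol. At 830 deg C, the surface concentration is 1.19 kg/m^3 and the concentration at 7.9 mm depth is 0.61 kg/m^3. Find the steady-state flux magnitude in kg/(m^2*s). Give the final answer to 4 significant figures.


Step 1: D = D0 * exp(-Qd/(R*T))
T = 830 + 273.15 = 1103.15 K
D = 8.7602e-04 * exp(-147e3 / (8.314 * 1103.15)) = 9.58843e-11 m^2/s
Step 2: J = D * (C1 - C2) / dx
J = 9.58843e-11 * (1.19 - 0.61) / 7.9e-03
J = 7.04e-09 kg/(m^2*s)


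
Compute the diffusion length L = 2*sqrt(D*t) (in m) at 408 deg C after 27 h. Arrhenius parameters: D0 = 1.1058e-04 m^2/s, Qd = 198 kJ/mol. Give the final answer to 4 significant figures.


Step 1: D = D0 * exp(-Qd/(R*T))
T = 681.15 K
D = 1.1058e-04 * exp(-198e3 / (8.314 * 681.15)) = 7.23284e-20 m^2/s
Step 2: L = 2*sqrt(D*t)
t = 27 h = 97200 s
L = 2*sqrt(7.23284e-20 * 97200) = 1.677e-07 m


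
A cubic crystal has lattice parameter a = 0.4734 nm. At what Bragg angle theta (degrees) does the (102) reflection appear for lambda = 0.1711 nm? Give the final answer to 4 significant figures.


d = a / sqrt(h^2+k^2+l^2)
d = 0.4734 / sqrt(5) = 0.211711 nm
lambda = 2*d*sin(theta)  =>  sin(theta) = lambda / (2*d)
sin(theta) = 0.1711 / (2 * 0.211711) = 0.404089
theta = 23.83 deg


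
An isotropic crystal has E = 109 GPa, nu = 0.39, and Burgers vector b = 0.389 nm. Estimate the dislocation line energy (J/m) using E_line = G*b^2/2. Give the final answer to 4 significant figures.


Step 1: G = E / (2*(1+nu))
G = 109 / (2*(1+0.39)) = 39.2086 GPa = 3.92086e+10 Pa
Step 2: E_line = G*b^2/2
b = 0.389 nm = 3.89e-10 m
E_line = 0.5 * 3.92086e+10 * (3.89e-10)^2 = 2.967e-09 J/m


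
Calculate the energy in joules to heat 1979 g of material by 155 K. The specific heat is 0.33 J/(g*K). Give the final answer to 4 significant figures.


Q = m * cp * dT
Q = 1979 * 0.33 * 155
Q = 101200 J


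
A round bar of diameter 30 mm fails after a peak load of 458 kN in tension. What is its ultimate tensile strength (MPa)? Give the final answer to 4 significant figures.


A0 = pi*(d/2)^2 = pi*(30/2)^2 = 706.858 mm^2
UTS = F_max / A0 = 458*1000 / 706.858
UTS = 647.9 MPa


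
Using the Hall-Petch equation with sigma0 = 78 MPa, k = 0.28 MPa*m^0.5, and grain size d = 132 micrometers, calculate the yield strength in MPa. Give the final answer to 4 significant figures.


sigma_y = sigma0 + k / sqrt(d)
d = 132 um = 1.32e-04 m
sigma_y = 78 + 0.28 / sqrt(1.32e-04)
sigma_y = 102.4 MPa


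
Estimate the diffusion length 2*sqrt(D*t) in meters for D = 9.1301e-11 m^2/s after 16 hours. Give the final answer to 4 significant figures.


t = 16 hr = 57600 s
Diffusion length = 2*sqrt(D*t)
= 2*sqrt(9.1301e-11 * 57600)
= 4.586e-03 m


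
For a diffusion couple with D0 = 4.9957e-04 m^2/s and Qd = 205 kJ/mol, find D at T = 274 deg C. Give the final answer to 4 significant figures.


D = D0 * exp(-Qd / (R*T))
T = 547.15 K
D = 4.9957e-04 * exp(-205e3 / (8.314 * 547.15))
D = 1.34e-23 m^2/s


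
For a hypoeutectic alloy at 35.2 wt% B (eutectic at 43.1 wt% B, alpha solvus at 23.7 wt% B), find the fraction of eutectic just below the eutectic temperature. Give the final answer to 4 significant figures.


f_primary = (C_e - C0) / (C_e - C_alpha_max)
f_primary = (43.1 - 35.2) / (43.1 - 23.7)
f_primary = 0.407216
f_eutectic = 1 - 0.407216 = 0.5928


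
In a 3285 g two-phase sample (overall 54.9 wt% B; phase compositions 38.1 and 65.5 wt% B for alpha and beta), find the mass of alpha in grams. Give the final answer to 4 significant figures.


f_alpha = (C_beta - C0) / (C_beta - C_alpha)
f_alpha = (65.5 - 54.9) / (65.5 - 38.1) = 0.386861
m_alpha = f_alpha * m_total = 0.386861 * 3285 = 1271 g


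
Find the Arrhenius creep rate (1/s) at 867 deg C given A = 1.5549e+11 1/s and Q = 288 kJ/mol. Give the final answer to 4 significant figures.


rate = A * exp(-Q / (R*T))
T = 867 + 273.15 = 1140.15 K
rate = 1.5549e+11 * exp(-288e3 / (8.314 * 1140.15))
rate = 9.928e-03 1/s


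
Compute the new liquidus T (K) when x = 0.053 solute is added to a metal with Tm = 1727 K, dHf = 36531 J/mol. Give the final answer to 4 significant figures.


dT = R*Tm^2*x / dHf
dT = 8.314 * 1727^2 * 0.053 / 36531
dT = 35.9757 K
T_new = 1727 - 35.9757 = 1691 K


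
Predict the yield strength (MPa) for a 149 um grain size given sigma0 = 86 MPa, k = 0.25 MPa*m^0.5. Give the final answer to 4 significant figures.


sigma_y = sigma0 + k / sqrt(d)
d = 149 um = 1.49e-04 m
sigma_y = 86 + 0.25 / sqrt(1.49e-04)
sigma_y = 106.5 MPa


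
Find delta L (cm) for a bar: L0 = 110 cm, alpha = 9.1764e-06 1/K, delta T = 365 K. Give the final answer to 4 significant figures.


dL = L0 * alpha * dT
dL = 110 * 9.1764e-06 * 365
dL = 0.3684 cm


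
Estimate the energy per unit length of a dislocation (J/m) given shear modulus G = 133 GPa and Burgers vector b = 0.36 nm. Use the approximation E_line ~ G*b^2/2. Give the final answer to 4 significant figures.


E = G*b^2/2
b = 0.36 nm = 3.6e-10 m
G = 133 GPa = 1.33e+11 Pa
E = 0.5 * 1.33e+11 * (3.6e-10)^2
E = 8.618e-09 J/m


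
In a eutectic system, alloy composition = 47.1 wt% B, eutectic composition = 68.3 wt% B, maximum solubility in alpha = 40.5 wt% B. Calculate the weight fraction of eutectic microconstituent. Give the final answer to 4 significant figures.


f_primary = (C_e - C0) / (C_e - C_alpha_max)
f_primary = (68.3 - 47.1) / (68.3 - 40.5)
f_primary = 0.76259
f_eutectic = 1 - 0.76259 = 0.2374


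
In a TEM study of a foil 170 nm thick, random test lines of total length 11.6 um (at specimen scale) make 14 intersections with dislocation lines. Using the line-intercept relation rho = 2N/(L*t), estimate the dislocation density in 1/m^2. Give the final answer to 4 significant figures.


rho = 2N / (L * t)
L = 11.6 um = 1.16e-05 m, t = 170 nm = 1.7e-07 m
rho = 2 * 14 / (1.16e-05 * 1.7e-07)
rho = 1.42e+13 1/m^2


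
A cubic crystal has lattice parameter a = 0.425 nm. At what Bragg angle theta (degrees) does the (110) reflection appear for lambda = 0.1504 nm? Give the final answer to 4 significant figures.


d = a / sqrt(h^2+k^2+l^2)
d = 0.425 / sqrt(2) = 0.30052 nm
lambda = 2*d*sin(theta)  =>  sin(theta) = lambda / (2*d)
sin(theta) = 0.1504 / (2 * 0.30052) = 0.250233
theta = 14.49 deg


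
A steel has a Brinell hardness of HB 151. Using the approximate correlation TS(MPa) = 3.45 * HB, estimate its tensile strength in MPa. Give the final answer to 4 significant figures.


TS (MPa) = 3.45 * HB
TS = 3.45 * 151
TS = 521 MPa


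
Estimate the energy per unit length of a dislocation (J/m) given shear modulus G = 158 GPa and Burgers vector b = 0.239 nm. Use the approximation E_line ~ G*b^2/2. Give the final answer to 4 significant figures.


E = G*b^2/2
b = 0.239 nm = 2.39e-10 m
G = 158 GPa = 1.58e+11 Pa
E = 0.5 * 1.58e+11 * (2.39e-10)^2
E = 4.513e-09 J/m


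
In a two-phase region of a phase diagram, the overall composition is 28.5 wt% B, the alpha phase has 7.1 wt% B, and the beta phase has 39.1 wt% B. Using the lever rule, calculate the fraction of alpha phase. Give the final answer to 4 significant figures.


f_alpha = (C_beta - C0) / (C_beta - C_alpha)
f_alpha = (39.1 - 28.5) / (39.1 - 7.1)
f_alpha = 0.3313


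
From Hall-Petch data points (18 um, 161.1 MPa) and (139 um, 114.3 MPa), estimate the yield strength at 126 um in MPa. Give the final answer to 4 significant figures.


sigma_y = sigma0 + k / sqrt(d)
1/sqrt(d1) = 1/sqrt(1.8e-05) = 235.702;  1/sqrt(d2) = 84.8189
k = (sigma1 - sigma2) / (1/sqrt(d1) - 1/sqrt(d2)) = (161.1 - 114.3) / (235.702 - 84.8189) = 0.310173 MPa*m^0.5
sigma0 = sigma1 - k/sqrt(d1) = 161.1 - 0.310173*235.702 = 87.9914 MPa
sigma_y(d3) = 87.9914 + 0.310173 / sqrt(1.26e-04) = 115.6 MPa


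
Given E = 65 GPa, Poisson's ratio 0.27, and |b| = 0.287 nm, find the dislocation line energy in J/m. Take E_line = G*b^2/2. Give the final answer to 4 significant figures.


Step 1: G = E / (2*(1+nu))
G = 65 / (2*(1+0.27)) = 25.5906 GPa = 2.55906e+10 Pa
Step 2: E_line = G*b^2/2
b = 0.287 nm = 2.87e-10 m
E_line = 0.5 * 2.55906e+10 * (2.87e-10)^2 = 1.054e-09 J/m


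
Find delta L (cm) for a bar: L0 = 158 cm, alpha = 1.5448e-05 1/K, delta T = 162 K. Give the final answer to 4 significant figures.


dL = L0 * alpha * dT
dL = 158 * 1.5448e-05 * 162
dL = 0.3954 cm


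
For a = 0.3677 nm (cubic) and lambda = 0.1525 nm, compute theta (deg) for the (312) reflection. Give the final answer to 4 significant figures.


d = a / sqrt(h^2+k^2+l^2)
d = 0.3677 / sqrt(14) = 0.098272 nm
lambda = 2*d*sin(theta)  =>  sin(theta) = lambda / (2*d)
sin(theta) = 0.1525 / (2 * 0.098272) = 0.775908
theta = 50.89 deg


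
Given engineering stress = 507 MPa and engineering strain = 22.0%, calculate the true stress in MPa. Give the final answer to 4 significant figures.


sigma_true = sigma_eng * (1 + epsilon_eng)
sigma_true = 507 * (1 + 0.22)
sigma_true = 618.5 MPa


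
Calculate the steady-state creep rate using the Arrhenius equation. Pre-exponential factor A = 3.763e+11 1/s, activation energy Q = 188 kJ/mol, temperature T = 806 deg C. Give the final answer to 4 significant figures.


rate = A * exp(-Q / (R*T))
T = 806 + 273.15 = 1079.15 K
rate = 3.763e+11 * exp(-188e3 / (8.314 * 1079.15))
rate = 298.8 1/s


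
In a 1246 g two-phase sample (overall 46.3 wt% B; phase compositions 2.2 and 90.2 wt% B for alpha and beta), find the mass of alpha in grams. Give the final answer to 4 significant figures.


f_alpha = (C_beta - C0) / (C_beta - C_alpha)
f_alpha = (90.2 - 46.3) / (90.2 - 2.2) = 0.498864
m_alpha = f_alpha * m_total = 0.498864 * 1246 = 621.6 g


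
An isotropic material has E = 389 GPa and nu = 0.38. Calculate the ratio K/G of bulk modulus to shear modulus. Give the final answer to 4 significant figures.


G = E / (2*(1+nu))
G = 389 / (2*(1+0.38)) = 140.942 GPa
K = E / (3*(1-2*nu))
K = 389 / (3*(1-2*0.38)) = 540.278 GPa
K/G = 540.278 / 140.942 = 3.833


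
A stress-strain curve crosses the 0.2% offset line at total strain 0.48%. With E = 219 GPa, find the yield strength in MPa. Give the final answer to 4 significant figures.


Offset strain = 0.002
Elastic strain at yield = total_strain - offset = 4.8e-03 - 0.002 = 2.8e-03
sigma_y = E * elastic_strain = 219000 * 2.8e-03
sigma_y = 613.2 MPa


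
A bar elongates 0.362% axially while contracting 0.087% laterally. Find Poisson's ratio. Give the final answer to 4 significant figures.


nu = -epsilon_lat / epsilon_axial
Lateral strain is contraction (negative), so using magnitudes:
nu = 0.087 / 0.362
nu = 0.2403


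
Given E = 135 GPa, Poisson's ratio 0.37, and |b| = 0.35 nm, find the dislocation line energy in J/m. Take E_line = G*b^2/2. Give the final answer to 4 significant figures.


Step 1: G = E / (2*(1+nu))
G = 135 / (2*(1+0.37)) = 49.2701 GPa = 4.92701e+10 Pa
Step 2: E_line = G*b^2/2
b = 0.35 nm = 3.5e-10 m
E_line = 0.5 * 4.92701e+10 * (3.5e-10)^2 = 3.018e-09 J/m


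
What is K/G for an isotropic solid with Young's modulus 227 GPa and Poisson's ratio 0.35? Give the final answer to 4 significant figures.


G = E / (2*(1+nu))
G = 227 / (2*(1+0.35)) = 84.0741 GPa
K = E / (3*(1-2*nu))
K = 227 / (3*(1-2*0.35)) = 252.222 GPa
K/G = 252.222 / 84.0741 = 3


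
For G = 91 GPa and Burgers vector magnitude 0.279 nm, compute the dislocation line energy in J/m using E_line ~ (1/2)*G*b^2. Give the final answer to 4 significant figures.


E = G*b^2/2
b = 0.279 nm = 2.79e-10 m
G = 91 GPa = 9.1e+10 Pa
E = 0.5 * 9.1e+10 * (2.79e-10)^2
E = 3.542e-09 J/m


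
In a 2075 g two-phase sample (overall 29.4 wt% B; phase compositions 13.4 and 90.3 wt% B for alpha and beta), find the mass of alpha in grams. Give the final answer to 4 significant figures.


f_alpha = (C_beta - C0) / (C_beta - C_alpha)
f_alpha = (90.3 - 29.4) / (90.3 - 13.4) = 0.791938
m_alpha = f_alpha * m_total = 0.791938 * 2075 = 1643 g


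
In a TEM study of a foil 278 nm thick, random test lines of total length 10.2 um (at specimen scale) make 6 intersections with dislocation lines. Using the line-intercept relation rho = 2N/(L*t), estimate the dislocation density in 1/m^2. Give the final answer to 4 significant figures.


rho = 2N / (L * t)
L = 10.2 um = 1.02e-05 m, t = 278 nm = 2.78e-07 m
rho = 2 * 6 / (1.02e-05 * 2.78e-07)
rho = 4.232e+12 1/m^2


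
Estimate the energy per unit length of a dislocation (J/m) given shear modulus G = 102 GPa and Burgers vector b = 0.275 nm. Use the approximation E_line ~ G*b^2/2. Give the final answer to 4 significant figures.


E = G*b^2/2
b = 0.275 nm = 2.75e-10 m
G = 102 GPa = 1.02e+11 Pa
E = 0.5 * 1.02e+11 * (2.75e-10)^2
E = 3.857e-09 J/m


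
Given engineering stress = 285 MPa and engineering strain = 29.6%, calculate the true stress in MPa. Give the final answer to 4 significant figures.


sigma_true = sigma_eng * (1 + epsilon_eng)
sigma_true = 285 * (1 + 0.296)
sigma_true = 369.4 MPa


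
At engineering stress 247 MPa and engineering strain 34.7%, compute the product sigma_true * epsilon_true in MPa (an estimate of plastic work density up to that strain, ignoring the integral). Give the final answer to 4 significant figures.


sigma_true = sigma_eng * (1 + epsilon_eng)
sigma_true = 247 * (1 + 0.347) = 332.709 MPa
epsilon_true = ln(1 + epsilon_eng)
epsilon_true = ln(1 + 0.347) = 0.29788
sigma_true * epsilon_true = 332.709 * 0.29788 = 99.11 MPa


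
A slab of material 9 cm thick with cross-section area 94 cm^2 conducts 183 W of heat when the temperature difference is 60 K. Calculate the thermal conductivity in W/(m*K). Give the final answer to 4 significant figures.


k = Q*L / (A*dT)
L = 0.09 m, A = 9.4e-03 m^2
k = 183 * 0.09 / (9.4e-03 * 60)
k = 29.2 W/(m*K)


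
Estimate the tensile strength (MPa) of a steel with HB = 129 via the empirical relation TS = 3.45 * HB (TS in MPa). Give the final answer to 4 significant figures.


TS (MPa) = 3.45 * HB
TS = 3.45 * 129
TS = 445.1 MPa


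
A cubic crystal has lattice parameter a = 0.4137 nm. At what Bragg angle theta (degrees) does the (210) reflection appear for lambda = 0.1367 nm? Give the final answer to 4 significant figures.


d = a / sqrt(h^2+k^2+l^2)
d = 0.4137 / sqrt(5) = 0.185012 nm
lambda = 2*d*sin(theta)  =>  sin(theta) = lambda / (2*d)
sin(theta) = 0.1367 / (2 * 0.185012) = 0.369435
theta = 21.68 deg


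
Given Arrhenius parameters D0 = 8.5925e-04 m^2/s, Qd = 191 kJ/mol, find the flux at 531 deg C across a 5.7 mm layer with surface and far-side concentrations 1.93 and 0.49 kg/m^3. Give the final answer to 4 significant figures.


Step 1: D = D0 * exp(-Qd/(R*T))
T = 531 + 273.15 = 804.15 K
D = 8.5925e-04 * exp(-191e3 / (8.314 * 804.15)) = 3.3652e-16 m^2/s
Step 2: J = D * (C1 - C2) / dx
J = 3.3652e-16 * (1.93 - 0.49) / 5.7e-03
J = 8.502e-14 kg/(m^2*s)


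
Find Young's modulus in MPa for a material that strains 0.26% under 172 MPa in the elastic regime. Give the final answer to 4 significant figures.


E = sigma / epsilon
epsilon = 0.26% = 2.6e-03
E = 172 / 2.6e-03
E = 66150 MPa


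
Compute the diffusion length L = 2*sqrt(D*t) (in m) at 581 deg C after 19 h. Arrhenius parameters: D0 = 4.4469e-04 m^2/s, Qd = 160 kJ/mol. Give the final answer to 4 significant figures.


Step 1: D = D0 * exp(-Qd/(R*T))
T = 854.15 K
D = 4.4469e-04 * exp(-160e3 / (8.314 * 854.15)) = 7.2958e-14 m^2/s
Step 2: L = 2*sqrt(D*t)
t = 19 h = 68400 s
L = 2*sqrt(7.2958e-14 * 68400) = 1.413e-04 m


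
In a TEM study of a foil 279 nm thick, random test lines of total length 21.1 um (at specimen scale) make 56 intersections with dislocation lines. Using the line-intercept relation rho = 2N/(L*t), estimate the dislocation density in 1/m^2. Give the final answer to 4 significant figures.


rho = 2N / (L * t)
L = 21.1 um = 2.11e-05 m, t = 279 nm = 2.79e-07 m
rho = 2 * 56 / (2.11e-05 * 2.79e-07)
rho = 1.903e+13 1/m^2


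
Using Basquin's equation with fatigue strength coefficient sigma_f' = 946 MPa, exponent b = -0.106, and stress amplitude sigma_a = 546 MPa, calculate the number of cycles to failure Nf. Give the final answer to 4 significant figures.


sigma_a = sigma_f' * (2*Nf)^b
2*Nf = (sigma_a / sigma_f')^(1/b)
2*Nf = (546 / 946)^(1/-0.106)
2*Nf = 178.596
Nf = 89.3 cycles


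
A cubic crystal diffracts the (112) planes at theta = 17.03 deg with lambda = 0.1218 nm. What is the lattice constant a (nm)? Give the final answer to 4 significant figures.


d = lambda / (2*sin(theta))
d = 0.1218 / (2*sin(17.03 deg))
d = 0.20794 nm
a = d * sqrt(h^2+k^2+l^2) = 0.20794 * sqrt(6)
a = 0.5093 nm


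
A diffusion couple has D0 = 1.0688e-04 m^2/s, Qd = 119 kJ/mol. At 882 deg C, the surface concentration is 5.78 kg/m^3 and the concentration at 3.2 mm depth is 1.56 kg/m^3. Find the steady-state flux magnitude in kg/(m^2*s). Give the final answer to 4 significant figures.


Step 1: D = D0 * exp(-Qd/(R*T))
T = 882 + 273.15 = 1155.15 K
D = 1.0688e-04 * exp(-119e3 / (8.314 * 1155.15)) = 4.44273e-10 m^2/s
Step 2: J = D * (C1 - C2) / dx
J = 4.44273e-10 * (5.78 - 1.56) / 3.2e-03
J = 5.859e-07 kg/(m^2*s)


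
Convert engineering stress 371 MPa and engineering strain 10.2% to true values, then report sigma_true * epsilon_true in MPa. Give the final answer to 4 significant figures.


sigma_true = sigma_eng * (1 + epsilon_eng)
sigma_true = 371 * (1 + 0.102) = 408.842 MPa
epsilon_true = ln(1 + epsilon_eng)
epsilon_true = ln(1 + 0.102) = 0.0971267
sigma_true * epsilon_true = 408.842 * 0.0971267 = 39.71 MPa


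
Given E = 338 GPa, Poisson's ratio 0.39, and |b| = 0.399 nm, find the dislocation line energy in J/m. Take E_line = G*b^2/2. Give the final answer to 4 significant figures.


Step 1: G = E / (2*(1+nu))
G = 338 / (2*(1+0.39)) = 121.583 GPa = 1.21583e+11 Pa
Step 2: E_line = G*b^2/2
b = 0.399 nm = 3.99e-10 m
E_line = 0.5 * 1.21583e+11 * (3.99e-10)^2 = 9.678e-09 J/m


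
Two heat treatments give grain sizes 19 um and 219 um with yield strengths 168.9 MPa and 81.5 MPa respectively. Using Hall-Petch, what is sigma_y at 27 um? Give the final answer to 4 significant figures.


sigma_y = sigma0 + k / sqrt(d)
1/sqrt(d1) = 1/sqrt(1.9e-05) = 229.416;  1/sqrt(d2) = 67.5737
k = (sigma1 - sigma2) / (1/sqrt(d1) - 1/sqrt(d2)) = (168.9 - 81.5) / (229.416 - 67.5737) = 0.540033 MPa*m^0.5
sigma0 = sigma1 - k/sqrt(d1) = 168.9 - 0.540033*229.416 = 45.008 MPa
sigma_y(d3) = 45.008 + 0.540033 / sqrt(2.7e-05) = 148.9 MPa


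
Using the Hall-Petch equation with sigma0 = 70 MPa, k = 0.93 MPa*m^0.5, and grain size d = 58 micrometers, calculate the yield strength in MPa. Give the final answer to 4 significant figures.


sigma_y = sigma0 + k / sqrt(d)
d = 58 um = 5.8e-05 m
sigma_y = 70 + 0.93 / sqrt(5.8e-05)
sigma_y = 192.1 MPa


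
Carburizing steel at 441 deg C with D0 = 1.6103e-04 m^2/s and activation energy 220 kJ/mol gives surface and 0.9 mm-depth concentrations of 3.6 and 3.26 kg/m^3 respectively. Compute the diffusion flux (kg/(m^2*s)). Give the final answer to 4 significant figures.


Step 1: D = D0 * exp(-Qd/(R*T))
T = 441 + 273.15 = 714.15 K
D = 1.6103e-04 * exp(-220e3 / (8.314 * 714.15)) = 1.30316e-20 m^2/s
Step 2: J = D * (C1 - C2) / dx
J = 1.30316e-20 * (3.6 - 3.26) / 9e-04
J = 4.923e-18 kg/(m^2*s)


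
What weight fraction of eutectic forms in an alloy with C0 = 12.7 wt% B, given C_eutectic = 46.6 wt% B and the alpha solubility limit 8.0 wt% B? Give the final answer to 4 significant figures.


f_primary = (C_e - C0) / (C_e - C_alpha_max)
f_primary = (46.6 - 12.7) / (46.6 - 8.0)
f_primary = 0.878238
f_eutectic = 1 - 0.878238 = 0.1218


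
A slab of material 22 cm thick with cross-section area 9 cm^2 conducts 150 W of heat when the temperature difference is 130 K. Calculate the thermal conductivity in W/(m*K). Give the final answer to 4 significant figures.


k = Q*L / (A*dT)
L = 0.22 m, A = 9e-04 m^2
k = 150 * 0.22 / (9e-04 * 130)
k = 282.1 W/(m*K)


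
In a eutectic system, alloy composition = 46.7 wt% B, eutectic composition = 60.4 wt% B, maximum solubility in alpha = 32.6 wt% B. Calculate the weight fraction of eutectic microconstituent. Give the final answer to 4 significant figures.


f_primary = (C_e - C0) / (C_e - C_alpha_max)
f_primary = (60.4 - 46.7) / (60.4 - 32.6)
f_primary = 0.492806
f_eutectic = 1 - 0.492806 = 0.5072


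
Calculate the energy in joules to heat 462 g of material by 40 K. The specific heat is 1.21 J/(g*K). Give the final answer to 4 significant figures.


Q = m * cp * dT
Q = 462 * 1.21 * 40
Q = 22360 J


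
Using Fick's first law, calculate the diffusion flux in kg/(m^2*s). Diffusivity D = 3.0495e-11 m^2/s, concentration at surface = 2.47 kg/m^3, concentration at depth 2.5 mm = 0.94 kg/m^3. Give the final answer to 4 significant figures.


J = -D * (dC/dx) = D * (C1 - C2) / dx
J = 3.0495e-11 * (2.47 - 0.94) / 2.5e-03
J = 1.866e-08 kg/(m^2*s)


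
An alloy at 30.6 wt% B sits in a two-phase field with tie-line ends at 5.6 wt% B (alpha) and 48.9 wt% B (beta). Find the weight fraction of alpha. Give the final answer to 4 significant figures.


f_alpha = (C_beta - C0) / (C_beta - C_alpha)
f_alpha = (48.9 - 30.6) / (48.9 - 5.6)
f_alpha = 0.4226


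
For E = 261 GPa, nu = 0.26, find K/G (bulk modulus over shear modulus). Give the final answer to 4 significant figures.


G = E / (2*(1+nu))
G = 261 / (2*(1+0.26)) = 103.571 GPa
K = E / (3*(1-2*nu))
K = 261 / (3*(1-2*0.26)) = 181.25 GPa
K/G = 181.25 / 103.571 = 1.75


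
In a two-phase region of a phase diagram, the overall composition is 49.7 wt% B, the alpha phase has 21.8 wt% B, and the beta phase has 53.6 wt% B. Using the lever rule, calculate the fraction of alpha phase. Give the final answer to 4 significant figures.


f_alpha = (C_beta - C0) / (C_beta - C_alpha)
f_alpha = (53.6 - 49.7) / (53.6 - 21.8)
f_alpha = 0.1226


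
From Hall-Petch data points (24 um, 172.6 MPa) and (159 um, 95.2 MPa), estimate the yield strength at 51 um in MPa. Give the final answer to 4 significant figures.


sigma_y = sigma0 + k / sqrt(d)
1/sqrt(d1) = 1/sqrt(2.4e-05) = 204.124;  1/sqrt(d2) = 79.3052
k = (sigma1 - sigma2) / (1/sqrt(d1) - 1/sqrt(d2)) = (172.6 - 95.2) / (204.124 - 79.3052) = 0.620098 MPa*m^0.5
sigma0 = sigma1 - k/sqrt(d1) = 172.6 - 0.620098*204.124 = 46.023 MPa
sigma_y(d3) = 46.023 + 0.620098 / sqrt(5.1e-05) = 132.9 MPa


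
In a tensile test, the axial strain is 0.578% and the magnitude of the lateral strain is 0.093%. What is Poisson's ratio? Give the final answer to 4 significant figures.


nu = -epsilon_lat / epsilon_axial
Lateral strain is contraction (negative), so using magnitudes:
nu = 0.093 / 0.578
nu = 0.1609
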